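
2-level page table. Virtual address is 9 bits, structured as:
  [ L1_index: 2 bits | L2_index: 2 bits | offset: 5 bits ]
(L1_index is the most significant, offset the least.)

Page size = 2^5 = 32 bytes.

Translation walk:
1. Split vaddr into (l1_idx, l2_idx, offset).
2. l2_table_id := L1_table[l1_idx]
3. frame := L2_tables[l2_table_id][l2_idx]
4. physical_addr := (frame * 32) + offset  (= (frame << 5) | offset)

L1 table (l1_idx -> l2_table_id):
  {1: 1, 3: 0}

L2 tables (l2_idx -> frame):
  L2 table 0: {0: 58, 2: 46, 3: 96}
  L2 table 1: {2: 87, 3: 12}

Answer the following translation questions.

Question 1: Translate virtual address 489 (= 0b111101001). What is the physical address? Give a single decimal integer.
Answer: 3081

Derivation:
vaddr = 489 = 0b111101001
Split: l1_idx=3, l2_idx=3, offset=9
L1[3] = 0
L2[0][3] = 96
paddr = 96 * 32 + 9 = 3081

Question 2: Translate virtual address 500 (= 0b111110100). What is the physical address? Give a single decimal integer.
vaddr = 500 = 0b111110100
Split: l1_idx=3, l2_idx=3, offset=20
L1[3] = 0
L2[0][3] = 96
paddr = 96 * 32 + 20 = 3092

Answer: 3092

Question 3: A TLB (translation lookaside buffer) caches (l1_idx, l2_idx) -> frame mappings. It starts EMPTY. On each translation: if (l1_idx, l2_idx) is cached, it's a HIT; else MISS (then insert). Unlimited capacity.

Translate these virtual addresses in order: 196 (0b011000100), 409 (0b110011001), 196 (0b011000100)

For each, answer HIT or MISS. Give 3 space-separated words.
Answer: MISS MISS HIT

Derivation:
vaddr=196: (1,2) not in TLB -> MISS, insert
vaddr=409: (3,0) not in TLB -> MISS, insert
vaddr=196: (1,2) in TLB -> HIT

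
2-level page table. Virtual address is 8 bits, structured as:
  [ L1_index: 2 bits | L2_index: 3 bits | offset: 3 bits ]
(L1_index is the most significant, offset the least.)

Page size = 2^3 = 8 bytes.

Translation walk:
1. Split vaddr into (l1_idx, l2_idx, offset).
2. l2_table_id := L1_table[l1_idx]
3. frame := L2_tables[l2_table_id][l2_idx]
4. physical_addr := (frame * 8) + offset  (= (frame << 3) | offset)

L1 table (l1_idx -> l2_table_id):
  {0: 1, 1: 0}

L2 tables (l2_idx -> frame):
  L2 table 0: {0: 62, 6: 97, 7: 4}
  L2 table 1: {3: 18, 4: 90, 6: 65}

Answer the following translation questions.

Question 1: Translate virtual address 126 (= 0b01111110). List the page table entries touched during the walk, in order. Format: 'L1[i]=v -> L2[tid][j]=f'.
vaddr = 126 = 0b01111110
Split: l1_idx=1, l2_idx=7, offset=6

Answer: L1[1]=0 -> L2[0][7]=4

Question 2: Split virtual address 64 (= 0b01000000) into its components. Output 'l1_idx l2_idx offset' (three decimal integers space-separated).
vaddr = 64 = 0b01000000
  top 2 bits -> l1_idx = 1
  next 3 bits -> l2_idx = 0
  bottom 3 bits -> offset = 0

Answer: 1 0 0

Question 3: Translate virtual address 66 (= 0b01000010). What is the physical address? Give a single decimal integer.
vaddr = 66 = 0b01000010
Split: l1_idx=1, l2_idx=0, offset=2
L1[1] = 0
L2[0][0] = 62
paddr = 62 * 8 + 2 = 498

Answer: 498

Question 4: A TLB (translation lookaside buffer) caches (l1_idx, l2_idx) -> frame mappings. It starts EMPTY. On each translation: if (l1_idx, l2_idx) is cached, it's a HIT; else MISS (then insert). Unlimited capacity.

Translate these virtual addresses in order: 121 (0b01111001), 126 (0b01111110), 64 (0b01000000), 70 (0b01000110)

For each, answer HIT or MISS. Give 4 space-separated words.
Answer: MISS HIT MISS HIT

Derivation:
vaddr=121: (1,7) not in TLB -> MISS, insert
vaddr=126: (1,7) in TLB -> HIT
vaddr=64: (1,0) not in TLB -> MISS, insert
vaddr=70: (1,0) in TLB -> HIT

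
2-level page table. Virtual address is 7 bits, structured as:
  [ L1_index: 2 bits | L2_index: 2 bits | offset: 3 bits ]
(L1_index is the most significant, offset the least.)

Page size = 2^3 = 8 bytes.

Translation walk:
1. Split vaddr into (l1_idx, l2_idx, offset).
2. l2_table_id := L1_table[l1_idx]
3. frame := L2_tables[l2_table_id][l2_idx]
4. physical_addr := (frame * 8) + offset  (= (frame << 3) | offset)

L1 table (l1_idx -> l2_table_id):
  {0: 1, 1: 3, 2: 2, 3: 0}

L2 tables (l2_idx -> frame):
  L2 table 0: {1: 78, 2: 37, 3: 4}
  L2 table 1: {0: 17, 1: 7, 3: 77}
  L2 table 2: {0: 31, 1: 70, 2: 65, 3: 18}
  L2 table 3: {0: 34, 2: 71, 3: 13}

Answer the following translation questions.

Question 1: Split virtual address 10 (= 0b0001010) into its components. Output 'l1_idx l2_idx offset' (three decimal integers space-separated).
vaddr = 10 = 0b0001010
  top 2 bits -> l1_idx = 0
  next 2 bits -> l2_idx = 1
  bottom 3 bits -> offset = 2

Answer: 0 1 2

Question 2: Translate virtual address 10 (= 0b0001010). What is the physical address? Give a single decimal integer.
vaddr = 10 = 0b0001010
Split: l1_idx=0, l2_idx=1, offset=2
L1[0] = 1
L2[1][1] = 7
paddr = 7 * 8 + 2 = 58

Answer: 58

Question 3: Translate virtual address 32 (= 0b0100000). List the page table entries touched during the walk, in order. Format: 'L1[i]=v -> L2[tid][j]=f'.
vaddr = 32 = 0b0100000
Split: l1_idx=1, l2_idx=0, offset=0

Answer: L1[1]=3 -> L2[3][0]=34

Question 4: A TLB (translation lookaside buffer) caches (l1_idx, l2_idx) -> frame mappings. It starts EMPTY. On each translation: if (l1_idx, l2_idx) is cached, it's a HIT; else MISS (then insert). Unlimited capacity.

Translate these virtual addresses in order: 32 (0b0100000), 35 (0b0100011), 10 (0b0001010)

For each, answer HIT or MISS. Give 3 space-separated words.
Answer: MISS HIT MISS

Derivation:
vaddr=32: (1,0) not in TLB -> MISS, insert
vaddr=35: (1,0) in TLB -> HIT
vaddr=10: (0,1) not in TLB -> MISS, insert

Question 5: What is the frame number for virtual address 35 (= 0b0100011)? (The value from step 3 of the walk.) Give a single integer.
vaddr = 35: l1_idx=1, l2_idx=0
L1[1] = 3; L2[3][0] = 34

Answer: 34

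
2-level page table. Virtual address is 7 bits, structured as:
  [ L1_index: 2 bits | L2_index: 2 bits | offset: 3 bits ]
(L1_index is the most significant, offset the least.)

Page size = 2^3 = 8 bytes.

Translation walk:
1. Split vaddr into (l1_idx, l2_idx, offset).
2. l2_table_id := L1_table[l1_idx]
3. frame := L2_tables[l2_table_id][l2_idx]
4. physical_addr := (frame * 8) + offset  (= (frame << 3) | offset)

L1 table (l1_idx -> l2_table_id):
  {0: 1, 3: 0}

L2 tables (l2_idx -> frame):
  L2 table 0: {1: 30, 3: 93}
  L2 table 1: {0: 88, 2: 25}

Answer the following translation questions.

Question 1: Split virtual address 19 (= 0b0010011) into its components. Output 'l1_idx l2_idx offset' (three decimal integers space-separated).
Answer: 0 2 3

Derivation:
vaddr = 19 = 0b0010011
  top 2 bits -> l1_idx = 0
  next 2 bits -> l2_idx = 2
  bottom 3 bits -> offset = 3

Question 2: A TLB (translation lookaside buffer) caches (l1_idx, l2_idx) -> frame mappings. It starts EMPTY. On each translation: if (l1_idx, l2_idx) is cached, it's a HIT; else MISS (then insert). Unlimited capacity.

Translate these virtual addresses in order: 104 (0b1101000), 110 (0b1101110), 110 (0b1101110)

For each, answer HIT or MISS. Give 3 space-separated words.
vaddr=104: (3,1) not in TLB -> MISS, insert
vaddr=110: (3,1) in TLB -> HIT
vaddr=110: (3,1) in TLB -> HIT

Answer: MISS HIT HIT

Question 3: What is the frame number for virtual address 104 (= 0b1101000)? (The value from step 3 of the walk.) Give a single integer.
Answer: 30

Derivation:
vaddr = 104: l1_idx=3, l2_idx=1
L1[3] = 0; L2[0][1] = 30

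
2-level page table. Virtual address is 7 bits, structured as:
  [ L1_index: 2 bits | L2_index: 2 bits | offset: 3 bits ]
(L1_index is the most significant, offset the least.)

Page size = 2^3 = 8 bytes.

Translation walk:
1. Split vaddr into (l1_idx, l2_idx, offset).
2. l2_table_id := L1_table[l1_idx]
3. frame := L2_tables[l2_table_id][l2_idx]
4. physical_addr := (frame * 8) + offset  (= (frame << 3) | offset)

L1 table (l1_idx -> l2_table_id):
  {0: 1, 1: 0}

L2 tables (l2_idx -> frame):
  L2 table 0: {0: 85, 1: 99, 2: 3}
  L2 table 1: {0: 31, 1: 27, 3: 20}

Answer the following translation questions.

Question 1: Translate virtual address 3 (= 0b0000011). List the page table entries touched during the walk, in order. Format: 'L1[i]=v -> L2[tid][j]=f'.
vaddr = 3 = 0b0000011
Split: l1_idx=0, l2_idx=0, offset=3

Answer: L1[0]=1 -> L2[1][0]=31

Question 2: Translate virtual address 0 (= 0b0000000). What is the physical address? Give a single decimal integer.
vaddr = 0 = 0b0000000
Split: l1_idx=0, l2_idx=0, offset=0
L1[0] = 1
L2[1][0] = 31
paddr = 31 * 8 + 0 = 248

Answer: 248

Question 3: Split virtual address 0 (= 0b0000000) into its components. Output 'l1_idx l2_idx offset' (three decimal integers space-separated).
Answer: 0 0 0

Derivation:
vaddr = 0 = 0b0000000
  top 2 bits -> l1_idx = 0
  next 2 bits -> l2_idx = 0
  bottom 3 bits -> offset = 0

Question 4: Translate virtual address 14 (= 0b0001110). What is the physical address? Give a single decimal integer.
vaddr = 14 = 0b0001110
Split: l1_idx=0, l2_idx=1, offset=6
L1[0] = 1
L2[1][1] = 27
paddr = 27 * 8 + 6 = 222

Answer: 222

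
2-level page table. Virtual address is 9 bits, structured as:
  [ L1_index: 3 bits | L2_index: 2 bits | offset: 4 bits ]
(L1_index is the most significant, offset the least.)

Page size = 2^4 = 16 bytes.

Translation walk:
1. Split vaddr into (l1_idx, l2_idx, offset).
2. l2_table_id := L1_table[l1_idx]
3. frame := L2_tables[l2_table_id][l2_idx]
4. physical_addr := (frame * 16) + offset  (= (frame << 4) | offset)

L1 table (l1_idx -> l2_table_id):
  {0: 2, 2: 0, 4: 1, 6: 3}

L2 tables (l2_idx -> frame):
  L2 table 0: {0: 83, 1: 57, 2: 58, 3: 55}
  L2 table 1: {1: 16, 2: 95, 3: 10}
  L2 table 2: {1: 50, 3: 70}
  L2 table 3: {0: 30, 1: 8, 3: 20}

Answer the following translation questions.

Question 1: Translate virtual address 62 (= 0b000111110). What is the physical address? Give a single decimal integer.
Answer: 1134

Derivation:
vaddr = 62 = 0b000111110
Split: l1_idx=0, l2_idx=3, offset=14
L1[0] = 2
L2[2][3] = 70
paddr = 70 * 16 + 14 = 1134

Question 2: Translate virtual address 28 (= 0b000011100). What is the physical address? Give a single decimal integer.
Answer: 812

Derivation:
vaddr = 28 = 0b000011100
Split: l1_idx=0, l2_idx=1, offset=12
L1[0] = 2
L2[2][1] = 50
paddr = 50 * 16 + 12 = 812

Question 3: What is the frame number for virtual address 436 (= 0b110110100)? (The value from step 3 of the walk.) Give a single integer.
vaddr = 436: l1_idx=6, l2_idx=3
L1[6] = 3; L2[3][3] = 20

Answer: 20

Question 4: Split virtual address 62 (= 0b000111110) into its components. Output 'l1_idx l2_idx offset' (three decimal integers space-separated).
Answer: 0 3 14

Derivation:
vaddr = 62 = 0b000111110
  top 3 bits -> l1_idx = 0
  next 2 bits -> l2_idx = 3
  bottom 4 bits -> offset = 14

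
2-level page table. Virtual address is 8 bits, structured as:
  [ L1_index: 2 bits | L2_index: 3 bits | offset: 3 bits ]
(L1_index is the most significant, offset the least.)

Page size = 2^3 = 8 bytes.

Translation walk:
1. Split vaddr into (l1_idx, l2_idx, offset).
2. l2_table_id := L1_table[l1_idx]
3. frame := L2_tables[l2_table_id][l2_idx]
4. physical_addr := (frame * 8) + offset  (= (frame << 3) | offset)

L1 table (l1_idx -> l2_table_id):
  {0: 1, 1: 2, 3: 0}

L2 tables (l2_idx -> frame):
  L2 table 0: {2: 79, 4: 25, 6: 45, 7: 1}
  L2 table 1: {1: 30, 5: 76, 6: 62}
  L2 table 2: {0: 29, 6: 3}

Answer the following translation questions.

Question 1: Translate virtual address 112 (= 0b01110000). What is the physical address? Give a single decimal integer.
vaddr = 112 = 0b01110000
Split: l1_idx=1, l2_idx=6, offset=0
L1[1] = 2
L2[2][6] = 3
paddr = 3 * 8 + 0 = 24

Answer: 24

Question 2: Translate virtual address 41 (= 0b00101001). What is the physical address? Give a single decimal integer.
vaddr = 41 = 0b00101001
Split: l1_idx=0, l2_idx=5, offset=1
L1[0] = 1
L2[1][5] = 76
paddr = 76 * 8 + 1 = 609

Answer: 609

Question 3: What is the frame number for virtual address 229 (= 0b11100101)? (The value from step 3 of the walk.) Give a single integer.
vaddr = 229: l1_idx=3, l2_idx=4
L1[3] = 0; L2[0][4] = 25

Answer: 25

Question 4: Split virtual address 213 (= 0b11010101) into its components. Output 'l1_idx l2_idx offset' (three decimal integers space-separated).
vaddr = 213 = 0b11010101
  top 2 bits -> l1_idx = 3
  next 3 bits -> l2_idx = 2
  bottom 3 bits -> offset = 5

Answer: 3 2 5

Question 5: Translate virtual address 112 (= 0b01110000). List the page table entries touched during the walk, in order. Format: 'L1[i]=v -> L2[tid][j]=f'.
Answer: L1[1]=2 -> L2[2][6]=3

Derivation:
vaddr = 112 = 0b01110000
Split: l1_idx=1, l2_idx=6, offset=0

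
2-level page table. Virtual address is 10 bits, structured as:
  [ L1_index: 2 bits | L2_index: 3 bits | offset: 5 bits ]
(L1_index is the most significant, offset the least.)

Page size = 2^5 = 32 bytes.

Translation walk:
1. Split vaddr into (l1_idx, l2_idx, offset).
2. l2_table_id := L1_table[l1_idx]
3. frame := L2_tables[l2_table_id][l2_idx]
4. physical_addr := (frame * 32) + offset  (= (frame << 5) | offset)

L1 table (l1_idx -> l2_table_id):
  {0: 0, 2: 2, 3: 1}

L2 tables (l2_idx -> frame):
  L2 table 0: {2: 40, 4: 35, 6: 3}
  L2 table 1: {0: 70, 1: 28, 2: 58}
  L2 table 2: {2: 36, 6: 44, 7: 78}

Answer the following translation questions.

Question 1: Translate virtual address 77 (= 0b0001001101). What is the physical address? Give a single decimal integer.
Answer: 1293

Derivation:
vaddr = 77 = 0b0001001101
Split: l1_idx=0, l2_idx=2, offset=13
L1[0] = 0
L2[0][2] = 40
paddr = 40 * 32 + 13 = 1293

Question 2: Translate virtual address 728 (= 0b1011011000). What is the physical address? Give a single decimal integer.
Answer: 1432

Derivation:
vaddr = 728 = 0b1011011000
Split: l1_idx=2, l2_idx=6, offset=24
L1[2] = 2
L2[2][6] = 44
paddr = 44 * 32 + 24 = 1432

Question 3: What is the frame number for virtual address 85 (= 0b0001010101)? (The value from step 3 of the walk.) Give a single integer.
vaddr = 85: l1_idx=0, l2_idx=2
L1[0] = 0; L2[0][2] = 40

Answer: 40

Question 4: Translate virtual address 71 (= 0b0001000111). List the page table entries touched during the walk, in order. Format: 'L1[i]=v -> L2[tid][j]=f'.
Answer: L1[0]=0 -> L2[0][2]=40

Derivation:
vaddr = 71 = 0b0001000111
Split: l1_idx=0, l2_idx=2, offset=7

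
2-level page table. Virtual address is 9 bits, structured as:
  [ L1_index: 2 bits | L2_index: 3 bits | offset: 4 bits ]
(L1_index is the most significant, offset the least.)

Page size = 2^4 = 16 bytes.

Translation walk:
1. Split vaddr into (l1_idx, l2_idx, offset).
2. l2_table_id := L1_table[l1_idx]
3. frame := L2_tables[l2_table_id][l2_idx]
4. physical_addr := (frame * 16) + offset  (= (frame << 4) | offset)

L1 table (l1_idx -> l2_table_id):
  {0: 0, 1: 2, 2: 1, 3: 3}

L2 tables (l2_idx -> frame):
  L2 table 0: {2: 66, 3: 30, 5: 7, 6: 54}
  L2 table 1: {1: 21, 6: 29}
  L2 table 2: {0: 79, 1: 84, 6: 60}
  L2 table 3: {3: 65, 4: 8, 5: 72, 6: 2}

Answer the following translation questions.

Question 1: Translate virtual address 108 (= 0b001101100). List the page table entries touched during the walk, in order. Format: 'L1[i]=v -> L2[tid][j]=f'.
Answer: L1[0]=0 -> L2[0][6]=54

Derivation:
vaddr = 108 = 0b001101100
Split: l1_idx=0, l2_idx=6, offset=12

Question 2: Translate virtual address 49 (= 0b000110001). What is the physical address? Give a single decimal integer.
Answer: 481

Derivation:
vaddr = 49 = 0b000110001
Split: l1_idx=0, l2_idx=3, offset=1
L1[0] = 0
L2[0][3] = 30
paddr = 30 * 16 + 1 = 481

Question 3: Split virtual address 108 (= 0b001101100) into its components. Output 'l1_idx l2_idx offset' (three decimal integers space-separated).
vaddr = 108 = 0b001101100
  top 2 bits -> l1_idx = 0
  next 3 bits -> l2_idx = 6
  bottom 4 bits -> offset = 12

Answer: 0 6 12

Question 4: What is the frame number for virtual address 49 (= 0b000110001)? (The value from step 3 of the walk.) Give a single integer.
Answer: 30

Derivation:
vaddr = 49: l1_idx=0, l2_idx=3
L1[0] = 0; L2[0][3] = 30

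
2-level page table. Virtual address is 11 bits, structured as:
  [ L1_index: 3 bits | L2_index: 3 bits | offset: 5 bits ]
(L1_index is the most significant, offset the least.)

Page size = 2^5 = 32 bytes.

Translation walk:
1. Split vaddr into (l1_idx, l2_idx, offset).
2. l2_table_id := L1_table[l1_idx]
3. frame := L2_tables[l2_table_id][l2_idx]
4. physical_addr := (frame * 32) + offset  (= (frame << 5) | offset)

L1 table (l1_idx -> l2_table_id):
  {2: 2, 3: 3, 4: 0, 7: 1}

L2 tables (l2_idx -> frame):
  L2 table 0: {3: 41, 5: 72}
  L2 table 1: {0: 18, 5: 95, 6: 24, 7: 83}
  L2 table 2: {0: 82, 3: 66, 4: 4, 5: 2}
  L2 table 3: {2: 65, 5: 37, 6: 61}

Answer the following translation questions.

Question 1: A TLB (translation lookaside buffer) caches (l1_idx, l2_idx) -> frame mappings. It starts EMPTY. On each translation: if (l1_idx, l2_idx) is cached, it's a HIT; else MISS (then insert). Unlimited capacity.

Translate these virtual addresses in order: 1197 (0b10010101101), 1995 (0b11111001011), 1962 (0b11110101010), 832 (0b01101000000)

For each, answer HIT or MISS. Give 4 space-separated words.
vaddr=1197: (4,5) not in TLB -> MISS, insert
vaddr=1995: (7,6) not in TLB -> MISS, insert
vaddr=1962: (7,5) not in TLB -> MISS, insert
vaddr=832: (3,2) not in TLB -> MISS, insert

Answer: MISS MISS MISS MISS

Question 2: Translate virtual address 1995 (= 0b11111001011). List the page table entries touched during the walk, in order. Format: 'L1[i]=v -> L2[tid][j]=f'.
vaddr = 1995 = 0b11111001011
Split: l1_idx=7, l2_idx=6, offset=11

Answer: L1[7]=1 -> L2[1][6]=24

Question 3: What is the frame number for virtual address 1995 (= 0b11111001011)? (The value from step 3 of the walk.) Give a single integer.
Answer: 24

Derivation:
vaddr = 1995: l1_idx=7, l2_idx=6
L1[7] = 1; L2[1][6] = 24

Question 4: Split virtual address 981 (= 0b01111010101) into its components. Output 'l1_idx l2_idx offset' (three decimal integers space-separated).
Answer: 3 6 21

Derivation:
vaddr = 981 = 0b01111010101
  top 3 bits -> l1_idx = 3
  next 3 bits -> l2_idx = 6
  bottom 5 bits -> offset = 21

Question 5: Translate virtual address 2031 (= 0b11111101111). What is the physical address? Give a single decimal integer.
vaddr = 2031 = 0b11111101111
Split: l1_idx=7, l2_idx=7, offset=15
L1[7] = 1
L2[1][7] = 83
paddr = 83 * 32 + 15 = 2671

Answer: 2671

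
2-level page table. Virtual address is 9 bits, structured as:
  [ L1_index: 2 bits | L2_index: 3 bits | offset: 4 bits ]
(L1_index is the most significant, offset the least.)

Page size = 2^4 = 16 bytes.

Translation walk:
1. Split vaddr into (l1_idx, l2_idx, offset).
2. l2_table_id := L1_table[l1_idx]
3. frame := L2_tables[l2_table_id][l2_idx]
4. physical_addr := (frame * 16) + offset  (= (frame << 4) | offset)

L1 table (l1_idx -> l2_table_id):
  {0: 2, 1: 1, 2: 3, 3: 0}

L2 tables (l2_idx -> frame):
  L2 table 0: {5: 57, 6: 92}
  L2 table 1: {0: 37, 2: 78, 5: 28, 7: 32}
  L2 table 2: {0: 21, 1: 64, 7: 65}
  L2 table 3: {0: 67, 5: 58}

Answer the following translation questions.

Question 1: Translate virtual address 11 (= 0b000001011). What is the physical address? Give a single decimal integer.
Answer: 347

Derivation:
vaddr = 11 = 0b000001011
Split: l1_idx=0, l2_idx=0, offset=11
L1[0] = 2
L2[2][0] = 21
paddr = 21 * 16 + 11 = 347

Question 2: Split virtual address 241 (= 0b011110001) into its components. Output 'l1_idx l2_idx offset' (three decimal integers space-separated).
Answer: 1 7 1

Derivation:
vaddr = 241 = 0b011110001
  top 2 bits -> l1_idx = 1
  next 3 bits -> l2_idx = 7
  bottom 4 bits -> offset = 1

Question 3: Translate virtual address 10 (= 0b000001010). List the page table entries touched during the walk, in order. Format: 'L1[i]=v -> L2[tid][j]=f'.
Answer: L1[0]=2 -> L2[2][0]=21

Derivation:
vaddr = 10 = 0b000001010
Split: l1_idx=0, l2_idx=0, offset=10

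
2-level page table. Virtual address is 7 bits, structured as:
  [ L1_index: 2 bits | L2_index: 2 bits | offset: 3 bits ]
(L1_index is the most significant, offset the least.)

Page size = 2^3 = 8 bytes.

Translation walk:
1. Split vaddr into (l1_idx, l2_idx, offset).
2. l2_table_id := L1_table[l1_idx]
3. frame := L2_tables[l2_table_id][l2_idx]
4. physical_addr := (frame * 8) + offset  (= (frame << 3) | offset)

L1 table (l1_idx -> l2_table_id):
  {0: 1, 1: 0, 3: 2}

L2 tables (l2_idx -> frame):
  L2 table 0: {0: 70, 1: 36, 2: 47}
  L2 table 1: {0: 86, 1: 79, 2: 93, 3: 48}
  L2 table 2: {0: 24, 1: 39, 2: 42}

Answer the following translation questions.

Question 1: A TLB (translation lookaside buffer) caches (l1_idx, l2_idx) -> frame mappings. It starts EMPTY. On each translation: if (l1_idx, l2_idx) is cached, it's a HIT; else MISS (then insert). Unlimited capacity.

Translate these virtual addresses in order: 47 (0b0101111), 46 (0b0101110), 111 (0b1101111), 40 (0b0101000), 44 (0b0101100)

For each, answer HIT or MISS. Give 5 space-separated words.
vaddr=47: (1,1) not in TLB -> MISS, insert
vaddr=46: (1,1) in TLB -> HIT
vaddr=111: (3,1) not in TLB -> MISS, insert
vaddr=40: (1,1) in TLB -> HIT
vaddr=44: (1,1) in TLB -> HIT

Answer: MISS HIT MISS HIT HIT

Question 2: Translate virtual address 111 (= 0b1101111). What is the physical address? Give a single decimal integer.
vaddr = 111 = 0b1101111
Split: l1_idx=3, l2_idx=1, offset=7
L1[3] = 2
L2[2][1] = 39
paddr = 39 * 8 + 7 = 319

Answer: 319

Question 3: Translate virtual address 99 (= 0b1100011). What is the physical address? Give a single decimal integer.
Answer: 195

Derivation:
vaddr = 99 = 0b1100011
Split: l1_idx=3, l2_idx=0, offset=3
L1[3] = 2
L2[2][0] = 24
paddr = 24 * 8 + 3 = 195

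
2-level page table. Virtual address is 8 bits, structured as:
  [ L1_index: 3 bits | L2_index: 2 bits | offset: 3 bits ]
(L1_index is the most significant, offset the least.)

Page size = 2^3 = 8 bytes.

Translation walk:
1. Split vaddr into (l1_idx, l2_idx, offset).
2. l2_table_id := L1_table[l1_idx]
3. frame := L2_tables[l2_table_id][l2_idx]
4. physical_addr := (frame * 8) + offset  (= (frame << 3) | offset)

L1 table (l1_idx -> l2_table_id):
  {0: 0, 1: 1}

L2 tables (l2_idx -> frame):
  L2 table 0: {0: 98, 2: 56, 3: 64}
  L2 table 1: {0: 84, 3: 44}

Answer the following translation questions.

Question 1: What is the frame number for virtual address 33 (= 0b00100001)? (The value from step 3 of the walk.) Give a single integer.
Answer: 84

Derivation:
vaddr = 33: l1_idx=1, l2_idx=0
L1[1] = 1; L2[1][0] = 84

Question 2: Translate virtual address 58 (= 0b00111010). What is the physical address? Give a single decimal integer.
Answer: 354

Derivation:
vaddr = 58 = 0b00111010
Split: l1_idx=1, l2_idx=3, offset=2
L1[1] = 1
L2[1][3] = 44
paddr = 44 * 8 + 2 = 354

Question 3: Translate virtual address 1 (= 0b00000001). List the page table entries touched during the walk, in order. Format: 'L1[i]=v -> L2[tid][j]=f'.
vaddr = 1 = 0b00000001
Split: l1_idx=0, l2_idx=0, offset=1

Answer: L1[0]=0 -> L2[0][0]=98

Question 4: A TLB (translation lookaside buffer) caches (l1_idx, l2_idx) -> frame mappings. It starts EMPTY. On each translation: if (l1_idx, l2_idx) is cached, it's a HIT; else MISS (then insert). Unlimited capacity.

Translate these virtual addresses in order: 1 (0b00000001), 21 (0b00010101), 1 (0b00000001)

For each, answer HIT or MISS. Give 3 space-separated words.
Answer: MISS MISS HIT

Derivation:
vaddr=1: (0,0) not in TLB -> MISS, insert
vaddr=21: (0,2) not in TLB -> MISS, insert
vaddr=1: (0,0) in TLB -> HIT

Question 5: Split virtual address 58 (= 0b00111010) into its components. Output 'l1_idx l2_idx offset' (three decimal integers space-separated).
Answer: 1 3 2

Derivation:
vaddr = 58 = 0b00111010
  top 3 bits -> l1_idx = 1
  next 2 bits -> l2_idx = 3
  bottom 3 bits -> offset = 2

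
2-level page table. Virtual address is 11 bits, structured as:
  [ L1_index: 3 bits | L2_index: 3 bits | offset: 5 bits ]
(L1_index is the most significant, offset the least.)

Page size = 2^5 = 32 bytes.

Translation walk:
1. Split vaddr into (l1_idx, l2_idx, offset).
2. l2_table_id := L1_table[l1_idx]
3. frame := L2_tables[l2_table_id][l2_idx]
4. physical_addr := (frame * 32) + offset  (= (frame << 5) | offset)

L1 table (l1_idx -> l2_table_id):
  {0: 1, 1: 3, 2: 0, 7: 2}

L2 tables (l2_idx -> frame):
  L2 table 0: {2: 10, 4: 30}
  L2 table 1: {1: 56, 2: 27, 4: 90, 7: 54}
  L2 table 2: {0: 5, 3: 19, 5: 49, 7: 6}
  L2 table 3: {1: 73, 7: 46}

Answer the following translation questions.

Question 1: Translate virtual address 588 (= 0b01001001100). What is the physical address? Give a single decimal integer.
Answer: 332

Derivation:
vaddr = 588 = 0b01001001100
Split: l1_idx=2, l2_idx=2, offset=12
L1[2] = 0
L2[0][2] = 10
paddr = 10 * 32 + 12 = 332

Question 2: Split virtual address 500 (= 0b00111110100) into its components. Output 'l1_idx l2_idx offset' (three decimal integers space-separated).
vaddr = 500 = 0b00111110100
  top 3 bits -> l1_idx = 1
  next 3 bits -> l2_idx = 7
  bottom 5 bits -> offset = 20

Answer: 1 7 20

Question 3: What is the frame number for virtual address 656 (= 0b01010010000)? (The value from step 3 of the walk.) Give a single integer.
Answer: 30

Derivation:
vaddr = 656: l1_idx=2, l2_idx=4
L1[2] = 0; L2[0][4] = 30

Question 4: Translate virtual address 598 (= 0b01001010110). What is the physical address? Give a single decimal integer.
Answer: 342

Derivation:
vaddr = 598 = 0b01001010110
Split: l1_idx=2, l2_idx=2, offset=22
L1[2] = 0
L2[0][2] = 10
paddr = 10 * 32 + 22 = 342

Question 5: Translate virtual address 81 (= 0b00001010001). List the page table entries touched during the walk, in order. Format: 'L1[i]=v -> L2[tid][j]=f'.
Answer: L1[0]=1 -> L2[1][2]=27

Derivation:
vaddr = 81 = 0b00001010001
Split: l1_idx=0, l2_idx=2, offset=17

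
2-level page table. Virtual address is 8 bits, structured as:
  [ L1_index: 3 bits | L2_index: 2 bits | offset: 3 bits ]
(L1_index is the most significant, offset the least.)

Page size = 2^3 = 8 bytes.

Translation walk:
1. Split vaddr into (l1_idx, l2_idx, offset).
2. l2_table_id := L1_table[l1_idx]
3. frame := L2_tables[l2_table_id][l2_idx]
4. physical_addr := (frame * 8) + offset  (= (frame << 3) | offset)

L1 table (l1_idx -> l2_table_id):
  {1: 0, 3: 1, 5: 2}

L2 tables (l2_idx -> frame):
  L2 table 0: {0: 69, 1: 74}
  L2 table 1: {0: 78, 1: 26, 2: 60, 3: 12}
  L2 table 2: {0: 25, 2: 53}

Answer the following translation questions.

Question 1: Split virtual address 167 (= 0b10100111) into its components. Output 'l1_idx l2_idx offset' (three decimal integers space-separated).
Answer: 5 0 7

Derivation:
vaddr = 167 = 0b10100111
  top 3 bits -> l1_idx = 5
  next 2 bits -> l2_idx = 0
  bottom 3 bits -> offset = 7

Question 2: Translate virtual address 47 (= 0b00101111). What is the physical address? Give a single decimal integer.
vaddr = 47 = 0b00101111
Split: l1_idx=1, l2_idx=1, offset=7
L1[1] = 0
L2[0][1] = 74
paddr = 74 * 8 + 7 = 599

Answer: 599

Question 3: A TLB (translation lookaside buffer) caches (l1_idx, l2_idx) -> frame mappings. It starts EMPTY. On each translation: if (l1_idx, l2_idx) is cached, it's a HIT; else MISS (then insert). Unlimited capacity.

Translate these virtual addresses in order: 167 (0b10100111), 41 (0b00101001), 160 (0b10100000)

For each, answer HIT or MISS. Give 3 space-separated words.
vaddr=167: (5,0) not in TLB -> MISS, insert
vaddr=41: (1,1) not in TLB -> MISS, insert
vaddr=160: (5,0) in TLB -> HIT

Answer: MISS MISS HIT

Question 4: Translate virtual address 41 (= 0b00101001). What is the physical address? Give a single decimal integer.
Answer: 593

Derivation:
vaddr = 41 = 0b00101001
Split: l1_idx=1, l2_idx=1, offset=1
L1[1] = 0
L2[0][1] = 74
paddr = 74 * 8 + 1 = 593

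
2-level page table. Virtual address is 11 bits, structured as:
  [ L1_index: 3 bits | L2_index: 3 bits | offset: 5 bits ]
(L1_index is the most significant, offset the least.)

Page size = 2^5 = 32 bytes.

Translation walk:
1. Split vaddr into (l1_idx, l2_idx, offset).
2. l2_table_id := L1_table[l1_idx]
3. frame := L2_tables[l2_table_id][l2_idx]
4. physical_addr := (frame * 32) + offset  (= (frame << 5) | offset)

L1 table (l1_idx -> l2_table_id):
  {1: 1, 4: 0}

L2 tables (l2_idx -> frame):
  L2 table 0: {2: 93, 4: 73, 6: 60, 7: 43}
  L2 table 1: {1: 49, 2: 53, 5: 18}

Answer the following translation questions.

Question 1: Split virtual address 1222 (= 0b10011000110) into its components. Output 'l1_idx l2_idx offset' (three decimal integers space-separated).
Answer: 4 6 6

Derivation:
vaddr = 1222 = 0b10011000110
  top 3 bits -> l1_idx = 4
  next 3 bits -> l2_idx = 6
  bottom 5 bits -> offset = 6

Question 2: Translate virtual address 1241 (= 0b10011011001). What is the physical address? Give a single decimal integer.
Answer: 1945

Derivation:
vaddr = 1241 = 0b10011011001
Split: l1_idx=4, l2_idx=6, offset=25
L1[4] = 0
L2[0][6] = 60
paddr = 60 * 32 + 25 = 1945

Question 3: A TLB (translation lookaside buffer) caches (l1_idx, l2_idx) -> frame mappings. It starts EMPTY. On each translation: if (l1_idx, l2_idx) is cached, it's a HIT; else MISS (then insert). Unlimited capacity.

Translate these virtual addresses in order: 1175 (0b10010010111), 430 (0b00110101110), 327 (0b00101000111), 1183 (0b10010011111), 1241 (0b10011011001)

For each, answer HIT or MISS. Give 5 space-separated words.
vaddr=1175: (4,4) not in TLB -> MISS, insert
vaddr=430: (1,5) not in TLB -> MISS, insert
vaddr=327: (1,2) not in TLB -> MISS, insert
vaddr=1183: (4,4) in TLB -> HIT
vaddr=1241: (4,6) not in TLB -> MISS, insert

Answer: MISS MISS MISS HIT MISS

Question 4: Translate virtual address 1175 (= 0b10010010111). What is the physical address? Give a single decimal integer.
vaddr = 1175 = 0b10010010111
Split: l1_idx=4, l2_idx=4, offset=23
L1[4] = 0
L2[0][4] = 73
paddr = 73 * 32 + 23 = 2359

Answer: 2359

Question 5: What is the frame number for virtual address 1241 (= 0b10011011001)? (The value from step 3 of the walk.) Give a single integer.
Answer: 60

Derivation:
vaddr = 1241: l1_idx=4, l2_idx=6
L1[4] = 0; L2[0][6] = 60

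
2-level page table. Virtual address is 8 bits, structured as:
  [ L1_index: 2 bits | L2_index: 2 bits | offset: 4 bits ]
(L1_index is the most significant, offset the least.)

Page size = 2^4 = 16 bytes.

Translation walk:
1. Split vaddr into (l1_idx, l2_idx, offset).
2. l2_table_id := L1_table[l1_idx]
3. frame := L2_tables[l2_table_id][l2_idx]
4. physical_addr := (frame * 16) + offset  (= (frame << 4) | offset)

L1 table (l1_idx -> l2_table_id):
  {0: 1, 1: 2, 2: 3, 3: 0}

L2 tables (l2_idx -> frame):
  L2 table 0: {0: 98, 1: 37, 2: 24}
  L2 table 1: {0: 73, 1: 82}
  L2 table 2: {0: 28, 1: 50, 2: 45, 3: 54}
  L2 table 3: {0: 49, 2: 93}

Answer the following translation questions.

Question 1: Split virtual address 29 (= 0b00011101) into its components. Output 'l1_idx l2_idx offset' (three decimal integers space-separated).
Answer: 0 1 13

Derivation:
vaddr = 29 = 0b00011101
  top 2 bits -> l1_idx = 0
  next 2 bits -> l2_idx = 1
  bottom 4 bits -> offset = 13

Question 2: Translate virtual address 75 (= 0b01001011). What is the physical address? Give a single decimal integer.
vaddr = 75 = 0b01001011
Split: l1_idx=1, l2_idx=0, offset=11
L1[1] = 2
L2[2][0] = 28
paddr = 28 * 16 + 11 = 459

Answer: 459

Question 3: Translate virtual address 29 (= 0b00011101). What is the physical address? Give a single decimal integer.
vaddr = 29 = 0b00011101
Split: l1_idx=0, l2_idx=1, offset=13
L1[0] = 1
L2[1][1] = 82
paddr = 82 * 16 + 13 = 1325

Answer: 1325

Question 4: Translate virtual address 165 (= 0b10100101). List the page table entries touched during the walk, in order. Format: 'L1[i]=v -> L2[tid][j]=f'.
Answer: L1[2]=3 -> L2[3][2]=93

Derivation:
vaddr = 165 = 0b10100101
Split: l1_idx=2, l2_idx=2, offset=5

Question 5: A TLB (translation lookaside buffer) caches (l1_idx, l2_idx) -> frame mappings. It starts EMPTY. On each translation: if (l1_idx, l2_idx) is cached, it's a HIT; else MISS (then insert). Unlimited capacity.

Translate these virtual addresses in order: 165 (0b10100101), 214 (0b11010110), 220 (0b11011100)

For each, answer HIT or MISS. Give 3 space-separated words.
Answer: MISS MISS HIT

Derivation:
vaddr=165: (2,2) not in TLB -> MISS, insert
vaddr=214: (3,1) not in TLB -> MISS, insert
vaddr=220: (3,1) in TLB -> HIT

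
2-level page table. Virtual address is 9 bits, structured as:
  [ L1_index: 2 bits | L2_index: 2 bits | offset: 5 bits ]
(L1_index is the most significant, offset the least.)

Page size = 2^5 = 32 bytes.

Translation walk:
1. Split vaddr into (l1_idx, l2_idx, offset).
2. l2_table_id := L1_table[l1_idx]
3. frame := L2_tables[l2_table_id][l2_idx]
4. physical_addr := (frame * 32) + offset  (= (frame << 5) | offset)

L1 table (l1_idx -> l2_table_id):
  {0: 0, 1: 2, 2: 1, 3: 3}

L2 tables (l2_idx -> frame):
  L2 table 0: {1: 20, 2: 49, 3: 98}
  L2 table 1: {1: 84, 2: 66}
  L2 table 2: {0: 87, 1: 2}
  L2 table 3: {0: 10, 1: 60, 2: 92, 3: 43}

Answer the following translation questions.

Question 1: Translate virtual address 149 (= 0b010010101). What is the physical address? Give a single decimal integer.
Answer: 2805

Derivation:
vaddr = 149 = 0b010010101
Split: l1_idx=1, l2_idx=0, offset=21
L1[1] = 2
L2[2][0] = 87
paddr = 87 * 32 + 21 = 2805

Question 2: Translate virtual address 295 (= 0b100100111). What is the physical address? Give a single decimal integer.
vaddr = 295 = 0b100100111
Split: l1_idx=2, l2_idx=1, offset=7
L1[2] = 1
L2[1][1] = 84
paddr = 84 * 32 + 7 = 2695

Answer: 2695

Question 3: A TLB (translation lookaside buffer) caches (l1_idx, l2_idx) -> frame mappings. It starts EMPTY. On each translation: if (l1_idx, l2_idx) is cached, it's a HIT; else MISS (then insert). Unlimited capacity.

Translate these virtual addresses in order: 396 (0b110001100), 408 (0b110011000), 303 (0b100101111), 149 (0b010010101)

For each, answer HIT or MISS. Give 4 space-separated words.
Answer: MISS HIT MISS MISS

Derivation:
vaddr=396: (3,0) not in TLB -> MISS, insert
vaddr=408: (3,0) in TLB -> HIT
vaddr=303: (2,1) not in TLB -> MISS, insert
vaddr=149: (1,0) not in TLB -> MISS, insert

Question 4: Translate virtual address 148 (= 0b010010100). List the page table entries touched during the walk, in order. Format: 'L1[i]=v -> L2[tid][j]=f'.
Answer: L1[1]=2 -> L2[2][0]=87

Derivation:
vaddr = 148 = 0b010010100
Split: l1_idx=1, l2_idx=0, offset=20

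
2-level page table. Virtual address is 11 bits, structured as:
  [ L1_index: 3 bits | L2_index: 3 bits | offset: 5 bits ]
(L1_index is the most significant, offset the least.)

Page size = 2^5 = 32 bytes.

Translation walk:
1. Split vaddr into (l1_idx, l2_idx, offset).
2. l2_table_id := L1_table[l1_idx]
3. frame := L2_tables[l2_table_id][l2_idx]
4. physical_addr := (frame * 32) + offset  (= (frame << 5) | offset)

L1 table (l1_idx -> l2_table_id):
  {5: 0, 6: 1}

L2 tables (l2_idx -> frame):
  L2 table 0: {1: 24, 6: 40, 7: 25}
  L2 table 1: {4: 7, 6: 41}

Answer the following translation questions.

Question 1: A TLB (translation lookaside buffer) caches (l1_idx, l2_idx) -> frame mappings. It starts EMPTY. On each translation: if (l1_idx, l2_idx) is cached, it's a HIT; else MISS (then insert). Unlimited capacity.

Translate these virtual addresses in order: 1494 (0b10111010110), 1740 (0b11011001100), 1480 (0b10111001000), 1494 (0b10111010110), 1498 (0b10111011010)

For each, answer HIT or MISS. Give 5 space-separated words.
vaddr=1494: (5,6) not in TLB -> MISS, insert
vaddr=1740: (6,6) not in TLB -> MISS, insert
vaddr=1480: (5,6) in TLB -> HIT
vaddr=1494: (5,6) in TLB -> HIT
vaddr=1498: (5,6) in TLB -> HIT

Answer: MISS MISS HIT HIT HIT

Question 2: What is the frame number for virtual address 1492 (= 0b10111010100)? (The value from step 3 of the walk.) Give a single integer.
vaddr = 1492: l1_idx=5, l2_idx=6
L1[5] = 0; L2[0][6] = 40

Answer: 40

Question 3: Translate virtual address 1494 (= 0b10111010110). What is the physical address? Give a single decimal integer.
Answer: 1302

Derivation:
vaddr = 1494 = 0b10111010110
Split: l1_idx=5, l2_idx=6, offset=22
L1[5] = 0
L2[0][6] = 40
paddr = 40 * 32 + 22 = 1302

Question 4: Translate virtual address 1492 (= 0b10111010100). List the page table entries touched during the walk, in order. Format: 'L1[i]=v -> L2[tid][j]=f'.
vaddr = 1492 = 0b10111010100
Split: l1_idx=5, l2_idx=6, offset=20

Answer: L1[5]=0 -> L2[0][6]=40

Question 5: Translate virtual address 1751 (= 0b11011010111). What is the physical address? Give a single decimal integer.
vaddr = 1751 = 0b11011010111
Split: l1_idx=6, l2_idx=6, offset=23
L1[6] = 1
L2[1][6] = 41
paddr = 41 * 32 + 23 = 1335

Answer: 1335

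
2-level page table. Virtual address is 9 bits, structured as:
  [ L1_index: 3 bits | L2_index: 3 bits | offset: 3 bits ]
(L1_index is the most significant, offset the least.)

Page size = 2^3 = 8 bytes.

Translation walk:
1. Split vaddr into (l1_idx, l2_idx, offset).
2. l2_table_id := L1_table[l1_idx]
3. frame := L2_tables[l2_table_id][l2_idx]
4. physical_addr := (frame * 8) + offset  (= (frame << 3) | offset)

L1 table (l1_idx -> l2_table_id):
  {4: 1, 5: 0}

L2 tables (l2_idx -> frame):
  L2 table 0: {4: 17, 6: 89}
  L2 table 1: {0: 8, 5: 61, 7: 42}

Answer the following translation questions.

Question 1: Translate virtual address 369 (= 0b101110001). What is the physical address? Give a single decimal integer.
vaddr = 369 = 0b101110001
Split: l1_idx=5, l2_idx=6, offset=1
L1[5] = 0
L2[0][6] = 89
paddr = 89 * 8 + 1 = 713

Answer: 713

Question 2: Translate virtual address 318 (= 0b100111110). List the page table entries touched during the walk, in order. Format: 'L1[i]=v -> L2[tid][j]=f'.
Answer: L1[4]=1 -> L2[1][7]=42

Derivation:
vaddr = 318 = 0b100111110
Split: l1_idx=4, l2_idx=7, offset=6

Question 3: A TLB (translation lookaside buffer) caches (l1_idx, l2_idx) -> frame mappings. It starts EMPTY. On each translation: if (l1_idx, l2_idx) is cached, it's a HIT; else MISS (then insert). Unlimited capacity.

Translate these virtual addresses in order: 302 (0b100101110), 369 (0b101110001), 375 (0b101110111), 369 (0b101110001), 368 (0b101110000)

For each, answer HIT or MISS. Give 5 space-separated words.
vaddr=302: (4,5) not in TLB -> MISS, insert
vaddr=369: (5,6) not in TLB -> MISS, insert
vaddr=375: (5,6) in TLB -> HIT
vaddr=369: (5,6) in TLB -> HIT
vaddr=368: (5,6) in TLB -> HIT

Answer: MISS MISS HIT HIT HIT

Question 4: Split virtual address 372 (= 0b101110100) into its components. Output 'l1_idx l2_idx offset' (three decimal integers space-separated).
Answer: 5 6 4

Derivation:
vaddr = 372 = 0b101110100
  top 3 bits -> l1_idx = 5
  next 3 bits -> l2_idx = 6
  bottom 3 bits -> offset = 4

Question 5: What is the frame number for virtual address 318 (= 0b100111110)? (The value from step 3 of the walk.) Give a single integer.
Answer: 42

Derivation:
vaddr = 318: l1_idx=4, l2_idx=7
L1[4] = 1; L2[1][7] = 42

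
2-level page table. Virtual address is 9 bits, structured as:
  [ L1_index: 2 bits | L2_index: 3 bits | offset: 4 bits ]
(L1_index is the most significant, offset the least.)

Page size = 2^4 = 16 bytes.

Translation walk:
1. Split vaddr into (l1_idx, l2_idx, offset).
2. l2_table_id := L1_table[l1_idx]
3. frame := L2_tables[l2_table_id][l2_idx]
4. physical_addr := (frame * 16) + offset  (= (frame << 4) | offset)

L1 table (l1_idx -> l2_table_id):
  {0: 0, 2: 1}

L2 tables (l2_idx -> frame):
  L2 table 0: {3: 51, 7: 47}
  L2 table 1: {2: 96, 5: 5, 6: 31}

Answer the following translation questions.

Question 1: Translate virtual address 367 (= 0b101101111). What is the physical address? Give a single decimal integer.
vaddr = 367 = 0b101101111
Split: l1_idx=2, l2_idx=6, offset=15
L1[2] = 1
L2[1][6] = 31
paddr = 31 * 16 + 15 = 511

Answer: 511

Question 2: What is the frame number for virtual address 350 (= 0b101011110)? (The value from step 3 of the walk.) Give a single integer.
vaddr = 350: l1_idx=2, l2_idx=5
L1[2] = 1; L2[1][5] = 5

Answer: 5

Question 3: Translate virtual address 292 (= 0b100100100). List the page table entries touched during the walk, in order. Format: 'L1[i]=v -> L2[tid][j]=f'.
vaddr = 292 = 0b100100100
Split: l1_idx=2, l2_idx=2, offset=4

Answer: L1[2]=1 -> L2[1][2]=96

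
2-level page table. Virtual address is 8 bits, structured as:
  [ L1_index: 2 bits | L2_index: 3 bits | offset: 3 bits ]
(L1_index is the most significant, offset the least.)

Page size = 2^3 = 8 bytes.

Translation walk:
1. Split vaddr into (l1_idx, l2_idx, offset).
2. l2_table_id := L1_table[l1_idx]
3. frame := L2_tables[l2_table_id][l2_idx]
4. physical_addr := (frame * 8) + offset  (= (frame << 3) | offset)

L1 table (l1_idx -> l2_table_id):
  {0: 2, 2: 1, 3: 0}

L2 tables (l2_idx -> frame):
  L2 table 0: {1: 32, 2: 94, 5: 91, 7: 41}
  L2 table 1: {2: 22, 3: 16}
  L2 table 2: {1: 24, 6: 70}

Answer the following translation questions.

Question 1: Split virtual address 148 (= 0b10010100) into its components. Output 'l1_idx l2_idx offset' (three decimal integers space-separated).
Answer: 2 2 4

Derivation:
vaddr = 148 = 0b10010100
  top 2 bits -> l1_idx = 2
  next 3 bits -> l2_idx = 2
  bottom 3 bits -> offset = 4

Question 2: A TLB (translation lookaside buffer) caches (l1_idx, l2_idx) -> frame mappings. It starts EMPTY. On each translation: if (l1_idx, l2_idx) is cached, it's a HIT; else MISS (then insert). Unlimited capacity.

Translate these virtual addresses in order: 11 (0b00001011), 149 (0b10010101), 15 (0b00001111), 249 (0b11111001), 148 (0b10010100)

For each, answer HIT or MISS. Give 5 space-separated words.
Answer: MISS MISS HIT MISS HIT

Derivation:
vaddr=11: (0,1) not in TLB -> MISS, insert
vaddr=149: (2,2) not in TLB -> MISS, insert
vaddr=15: (0,1) in TLB -> HIT
vaddr=249: (3,7) not in TLB -> MISS, insert
vaddr=148: (2,2) in TLB -> HIT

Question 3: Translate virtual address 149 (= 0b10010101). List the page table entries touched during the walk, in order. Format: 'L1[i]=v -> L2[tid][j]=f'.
vaddr = 149 = 0b10010101
Split: l1_idx=2, l2_idx=2, offset=5

Answer: L1[2]=1 -> L2[1][2]=22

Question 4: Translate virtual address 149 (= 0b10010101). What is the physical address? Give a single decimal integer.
Answer: 181

Derivation:
vaddr = 149 = 0b10010101
Split: l1_idx=2, l2_idx=2, offset=5
L1[2] = 1
L2[1][2] = 22
paddr = 22 * 8 + 5 = 181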